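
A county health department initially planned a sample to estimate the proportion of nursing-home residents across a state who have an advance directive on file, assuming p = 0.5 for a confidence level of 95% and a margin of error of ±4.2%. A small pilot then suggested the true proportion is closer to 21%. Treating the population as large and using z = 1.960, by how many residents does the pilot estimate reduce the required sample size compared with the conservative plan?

183

Conservative (p = 0.5): n = 1.960² × 0.25 / 0.042² ≈ 544.44 → 545.
Using p = 0.21: p(1−p) = 0.1659, so n = 1.960² × 0.1659 / 0.042² ≈ 361.29 → 362.
Reduction: 545 − 362 = 183.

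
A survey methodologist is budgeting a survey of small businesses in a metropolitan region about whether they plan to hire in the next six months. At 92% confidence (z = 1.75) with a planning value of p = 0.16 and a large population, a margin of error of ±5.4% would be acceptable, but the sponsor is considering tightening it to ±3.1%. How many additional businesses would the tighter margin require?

At ±5.4%: n = 1.75² × 0.1344 / 0.054² ≈ 141.15 → 142.
At ±3.1%: n = 1.75² × 0.1344 / 0.031² ≈ 428.30 → 429.
Additional respondents: 429 − 142 = 287.

287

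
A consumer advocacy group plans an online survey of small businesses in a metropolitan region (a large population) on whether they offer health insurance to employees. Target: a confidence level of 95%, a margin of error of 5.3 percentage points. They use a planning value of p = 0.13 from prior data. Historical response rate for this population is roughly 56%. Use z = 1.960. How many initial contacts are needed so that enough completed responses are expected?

Completed interviews needed: n₀ = 1.960² × 0.1131 / 0.053² ≈ 154.68 → 155.
At a 56% response rate, contacts needed = 155 / 0.56 ≈ 276.79 → 277.

277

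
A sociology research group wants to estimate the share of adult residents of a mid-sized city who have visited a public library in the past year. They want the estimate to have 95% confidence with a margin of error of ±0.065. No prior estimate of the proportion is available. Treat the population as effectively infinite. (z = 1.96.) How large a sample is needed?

With no prior estimate, use p = 0.5, giving p(1−p) = 0.25.
n = z²·p(1−p)/E² = 1.96² × 0.2500 / 0.065² = 3.8416 × 0.2500 / 0.004225 ≈ 227.31.
Rounding up gives n = 228.

228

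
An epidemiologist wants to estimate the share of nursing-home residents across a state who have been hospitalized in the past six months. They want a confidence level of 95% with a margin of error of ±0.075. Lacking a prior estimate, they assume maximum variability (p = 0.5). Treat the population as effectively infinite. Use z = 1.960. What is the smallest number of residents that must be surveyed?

171

With p = 0.5, p(1−p) = 0.25.
n = z²·p(1−p)/E² = 1.960² × 0.2500 / 0.075² = 3.8416 × 0.2500 / 0.005625 ≈ 170.74.
Rounding up gives n = 171.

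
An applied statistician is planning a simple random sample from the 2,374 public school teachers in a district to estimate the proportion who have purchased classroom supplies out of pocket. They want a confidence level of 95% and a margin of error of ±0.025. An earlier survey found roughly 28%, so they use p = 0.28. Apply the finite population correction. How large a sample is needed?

815

For 95% confidence, z = 1.960.
Unadjusted: n₀ = 1.960² × 0.28 × 0.72 / 0.025² ≈ 1239.15, so n₀ = 1240.
Finite population correction with N = 2,374: n = n₀ / (1 + (n₀−1)/N) = 1240 / (1 + 1239/2374) = 1240 / 1.5219 ≈ 814.77.
Rounding up, n = 815.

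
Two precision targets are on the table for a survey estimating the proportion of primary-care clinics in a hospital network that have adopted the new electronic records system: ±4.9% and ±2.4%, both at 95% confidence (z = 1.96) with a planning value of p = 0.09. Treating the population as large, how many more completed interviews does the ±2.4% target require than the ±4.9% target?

At ±4.9%: n = 1.96² × 0.0819 / 0.049² ≈ 131.04 → 132.
At ±2.4%: n = 1.96² × 0.0819 / 0.024² ≈ 546.23 → 547.
Additional respondents: 547 − 132 = 415.

415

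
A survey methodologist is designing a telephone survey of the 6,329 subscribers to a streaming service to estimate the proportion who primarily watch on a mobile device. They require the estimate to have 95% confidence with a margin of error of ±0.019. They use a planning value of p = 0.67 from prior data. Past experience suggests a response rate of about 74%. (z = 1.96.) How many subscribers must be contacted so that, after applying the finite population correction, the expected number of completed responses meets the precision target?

Completed interviews needed (unadjusted): n₀ = 1.96² × 0.2211 / 0.019² ≈ 2352.85 → 2353.
FPC for N = 6,329: n = 2353 / (1 + 2352/6329) = 2353 / 1.3716 ≈ 1715.49 → 1716.
At a 74% response rate, contacts needed = 1716 / 0.74 ≈ 2318.92 → 2319.

2319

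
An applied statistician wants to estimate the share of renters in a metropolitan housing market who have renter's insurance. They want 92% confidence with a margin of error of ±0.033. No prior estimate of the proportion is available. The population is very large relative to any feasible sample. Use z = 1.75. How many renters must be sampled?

704

With no prior estimate, use p = 0.5, giving p(1−p) = 0.25.
n = z²·p(1−p)/E² = 1.75² × 0.2500 / 0.033² = 3.0625 × 0.2500 / 0.001089 ≈ 703.05.
Rounding up gives n = 704.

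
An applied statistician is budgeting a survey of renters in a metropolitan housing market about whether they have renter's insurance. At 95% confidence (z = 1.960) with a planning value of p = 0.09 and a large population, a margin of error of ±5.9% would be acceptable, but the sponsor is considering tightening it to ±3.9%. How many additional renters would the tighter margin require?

At ±5.9%: n = 1.960² × 0.0819 / 0.059² ≈ 90.38 → 91.
At ±3.9%: n = 1.960² × 0.0819 / 0.039² ≈ 206.86 → 207.
Additional respondents: 207 − 91 = 116.

116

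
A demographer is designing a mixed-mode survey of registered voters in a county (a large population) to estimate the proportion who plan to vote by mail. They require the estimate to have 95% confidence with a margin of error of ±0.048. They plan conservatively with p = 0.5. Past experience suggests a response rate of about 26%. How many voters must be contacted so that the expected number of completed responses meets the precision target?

1604

For 95% confidence, z = 1.96.
Completed interviews needed: n₀ = 1.96² × 0.2500 / 0.048² ≈ 416.84 → 417.
At a 26% response rate, contacts needed = 417 / 0.26 ≈ 1603.85 → 1604.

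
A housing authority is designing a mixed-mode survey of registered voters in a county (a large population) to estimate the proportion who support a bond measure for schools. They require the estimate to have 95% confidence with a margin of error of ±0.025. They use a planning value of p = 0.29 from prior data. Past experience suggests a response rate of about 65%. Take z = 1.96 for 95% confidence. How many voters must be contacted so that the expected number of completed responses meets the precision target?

Completed interviews needed: n₀ = 1.96² × 0.2059 / 0.025² ≈ 1265.58 → 1266.
At a 65% response rate, contacts needed = 1266 / 0.65 ≈ 1947.69 → 1948.

1948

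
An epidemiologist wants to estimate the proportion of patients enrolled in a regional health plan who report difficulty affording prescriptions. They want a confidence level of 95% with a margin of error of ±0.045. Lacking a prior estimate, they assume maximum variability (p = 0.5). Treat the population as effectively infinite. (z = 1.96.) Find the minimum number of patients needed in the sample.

475

With p = 0.5, p(1−p) = 0.25.
n = z²·p(1−p)/E² = 1.96² × 0.2500 / 0.045² = 3.8416 × 0.2500 / 0.002025 ≈ 474.27.
Rounding up gives n = 475.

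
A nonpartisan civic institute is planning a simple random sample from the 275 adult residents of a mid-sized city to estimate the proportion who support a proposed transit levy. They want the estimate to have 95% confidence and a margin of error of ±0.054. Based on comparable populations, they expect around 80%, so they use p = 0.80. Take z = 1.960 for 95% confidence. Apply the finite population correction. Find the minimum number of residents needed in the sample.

Unadjusted: n₀ = 1.960² × 0.80 × 0.20 / 0.054² ≈ 210.79, so n₀ = 211.
Finite population correction with N = 275: n = n₀ / (1 + (n₀−1)/N) = 211 / (1 + 210/275) = 211 / 1.7636 ≈ 119.64.
Rounding up, n = 120.

120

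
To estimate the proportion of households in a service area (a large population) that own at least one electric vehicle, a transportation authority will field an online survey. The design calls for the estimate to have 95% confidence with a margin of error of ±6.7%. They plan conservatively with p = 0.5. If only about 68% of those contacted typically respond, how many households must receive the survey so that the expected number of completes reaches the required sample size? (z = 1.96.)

315

Completed interviews needed: n₀ = 1.96² × 0.2500 / 0.067² ≈ 213.95 → 214.
At a 68% response rate, contacts needed = 214 / 0.68 ≈ 314.71 → 315.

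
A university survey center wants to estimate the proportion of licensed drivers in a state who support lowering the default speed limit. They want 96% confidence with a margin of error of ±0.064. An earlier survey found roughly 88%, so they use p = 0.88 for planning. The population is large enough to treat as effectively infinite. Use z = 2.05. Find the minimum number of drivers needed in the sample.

109

With p = 0.88, p(1−p) = 0.1056.
n = z²·p(1−p)/E² = 2.05² × 0.1056 / 0.064² = 4.2025 × 0.1056 / 0.004096 ≈ 108.35.
Rounding up gives n = 109.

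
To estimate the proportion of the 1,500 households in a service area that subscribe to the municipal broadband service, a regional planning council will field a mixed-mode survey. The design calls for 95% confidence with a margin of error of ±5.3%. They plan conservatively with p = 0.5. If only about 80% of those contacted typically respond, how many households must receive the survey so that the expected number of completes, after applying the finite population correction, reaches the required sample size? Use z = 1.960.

Completed interviews needed (unadjusted): n₀ = 1.960² × 0.2500 / 0.053² ≈ 341.90 → 342.
FPC for N = 1,500: n = 342 / (1 + 341/1500) = 342 / 1.2273 ≈ 278.65 → 279.
At an 80% response rate, contacts needed = 279 / 0.80 ≈ 348.75 → 349.

349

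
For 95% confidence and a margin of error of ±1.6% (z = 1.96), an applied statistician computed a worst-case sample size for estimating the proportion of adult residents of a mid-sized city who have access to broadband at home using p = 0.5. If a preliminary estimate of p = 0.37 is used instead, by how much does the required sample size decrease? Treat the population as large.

254

Conservative (p = 0.5): n = 1.96² × 0.25 / 0.016² ≈ 3751.56 → 3752.
Using p = 0.37: p(1−p) = 0.2331, so n = 1.96² × 0.2331 / 0.016² ≈ 3497.96 → 3498.
Reduction: 3752 − 3498 = 254.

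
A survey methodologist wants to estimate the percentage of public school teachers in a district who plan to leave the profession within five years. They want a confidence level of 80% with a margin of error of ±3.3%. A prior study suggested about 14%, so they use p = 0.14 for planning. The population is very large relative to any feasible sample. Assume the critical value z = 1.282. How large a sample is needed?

With p = 0.14, p(1−p) = 0.1204.
n = z²·p(1−p)/E² = 1.282² × 0.1204 / 0.033² = 1.6435 × 0.1204 / 0.001089 ≈ 181.71.
Rounding up gives n = 182.

182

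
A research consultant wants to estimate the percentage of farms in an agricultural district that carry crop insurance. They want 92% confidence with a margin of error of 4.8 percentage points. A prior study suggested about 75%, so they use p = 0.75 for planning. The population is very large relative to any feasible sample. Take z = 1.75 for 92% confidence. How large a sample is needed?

250

With p = 0.75, p(1−p) = 0.1875.
n = z²·p(1−p)/E² = 1.75² × 0.1875 / 0.048² = 3.0625 × 0.1875 / 0.002304 ≈ 249.23.
Rounding up gives n = 250.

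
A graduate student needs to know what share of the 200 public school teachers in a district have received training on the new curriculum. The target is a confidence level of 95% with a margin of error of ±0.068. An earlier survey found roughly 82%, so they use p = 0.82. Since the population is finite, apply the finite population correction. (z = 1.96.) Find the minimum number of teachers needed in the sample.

77

Unadjusted: n₀ = 1.96² × 0.82 × 0.18 / 0.068² ≈ 122.63, so n₀ = 123.
Finite population correction with N = 200: n = n₀ / (1 + (n₀−1)/N) = 123 / (1 + 122/200) = 123 / 1.6100 ≈ 76.40.
Rounding up, n = 77.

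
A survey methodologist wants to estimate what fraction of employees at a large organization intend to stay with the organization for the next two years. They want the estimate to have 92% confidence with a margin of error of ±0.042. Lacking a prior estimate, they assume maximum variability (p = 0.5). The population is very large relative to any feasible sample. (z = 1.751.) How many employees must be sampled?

435

With p = 0.5, p(1−p) = 0.25.
n = z²·p(1−p)/E² = 1.751² × 0.2500 / 0.042² = 3.0660 × 0.2500 / 0.001764 ≈ 434.52.
Rounding up gives n = 435.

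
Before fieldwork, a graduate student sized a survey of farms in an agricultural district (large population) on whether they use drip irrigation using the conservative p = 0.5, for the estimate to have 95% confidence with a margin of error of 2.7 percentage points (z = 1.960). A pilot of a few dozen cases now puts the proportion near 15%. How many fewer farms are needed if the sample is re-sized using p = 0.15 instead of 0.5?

646

Conservative (p = 0.5): n = 1.960² × 0.25 / 0.027² ≈ 1317.42 → 1318.
Using p = 0.15: p(1−p) = 0.1275, so n = 1.960² × 0.1275 / 0.027² ≈ 671.88 → 672.
Reduction: 1318 − 672 = 646.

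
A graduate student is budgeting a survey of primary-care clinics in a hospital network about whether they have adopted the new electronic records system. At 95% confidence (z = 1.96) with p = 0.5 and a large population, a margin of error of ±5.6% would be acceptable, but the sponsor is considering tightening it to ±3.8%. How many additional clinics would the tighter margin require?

359

At ±5.6%: n = 1.96² × 0.2500 / 0.056² ≈ 306.25 → 307.
At ±3.8%: n = 1.96² × 0.2500 / 0.038² ≈ 665.10 → 666.
Additional respondents: 666 − 307 = 359.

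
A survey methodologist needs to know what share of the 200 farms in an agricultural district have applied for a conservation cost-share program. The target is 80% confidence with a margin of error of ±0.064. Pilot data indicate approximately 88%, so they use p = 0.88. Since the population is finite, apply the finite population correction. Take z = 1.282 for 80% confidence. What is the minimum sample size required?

36

Unadjusted: n₀ = 1.282² × 0.88 × 0.12 / 0.064² ≈ 42.37, so n₀ = 43.
Finite population correction with N = 200: n = n₀ / (1 + (n₀−1)/N) = 43 / (1 + 42/200) = 43 / 1.2100 ≈ 35.54.
Rounding up, n = 36.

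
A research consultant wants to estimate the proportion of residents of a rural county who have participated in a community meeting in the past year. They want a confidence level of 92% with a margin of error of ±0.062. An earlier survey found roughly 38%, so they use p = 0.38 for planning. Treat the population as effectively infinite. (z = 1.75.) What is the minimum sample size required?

With p = 0.38, p(1−p) = 0.2356.
n = z²·p(1−p)/E² = 1.75² × 0.2356 / 0.062² = 3.0625 × 0.2356 / 0.003844 ≈ 187.70.
Rounding up gives n = 188.

188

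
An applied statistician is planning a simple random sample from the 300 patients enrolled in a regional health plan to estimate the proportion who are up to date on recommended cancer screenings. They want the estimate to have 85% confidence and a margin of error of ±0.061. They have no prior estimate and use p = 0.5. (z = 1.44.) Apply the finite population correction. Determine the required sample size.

Unadjusted: n₀ = 1.44² × 0.50 × 0.50 / 0.061² ≈ 139.32, so n₀ = 140.
Finite population correction with N = 300: n = n₀ / (1 + (n₀−1)/N) = 140 / (1 + 139/300) = 140 / 1.4633 ≈ 95.67.
Rounding up, n = 96.

96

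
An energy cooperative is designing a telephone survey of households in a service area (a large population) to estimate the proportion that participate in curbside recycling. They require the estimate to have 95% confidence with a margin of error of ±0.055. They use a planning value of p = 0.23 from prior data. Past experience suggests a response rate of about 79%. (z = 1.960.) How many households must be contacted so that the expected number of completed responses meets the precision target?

Completed interviews needed: n₀ = 1.960² × 0.1771 / 0.055² ≈ 224.91 → 225.
At a 79% response rate, contacts needed = 225 / 0.79 ≈ 284.81 → 285.

285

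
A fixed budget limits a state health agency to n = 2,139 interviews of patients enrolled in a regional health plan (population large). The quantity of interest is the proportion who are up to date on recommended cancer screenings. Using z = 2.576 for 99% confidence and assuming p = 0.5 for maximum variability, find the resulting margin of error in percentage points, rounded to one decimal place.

SE(p̂) = √[p(1−p)/n] = √[0.2500/2139] = 0.01081.
E = z × SE = 2.576 × 0.01081 = 0.02785, or 2.8 percentage points.

2.8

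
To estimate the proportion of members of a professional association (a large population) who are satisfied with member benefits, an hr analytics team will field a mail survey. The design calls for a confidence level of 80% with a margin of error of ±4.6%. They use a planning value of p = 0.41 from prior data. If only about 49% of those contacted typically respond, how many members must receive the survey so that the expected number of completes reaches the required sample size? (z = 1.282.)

Completed interviews needed: n₀ = 1.282² × 0.2419 / 0.046² ≈ 187.89 → 188.
At a 49% response rate, contacts needed = 188 / 0.49 ≈ 383.67 → 384.

384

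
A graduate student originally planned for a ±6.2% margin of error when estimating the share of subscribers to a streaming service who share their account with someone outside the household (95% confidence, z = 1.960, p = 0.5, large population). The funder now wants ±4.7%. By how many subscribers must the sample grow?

185

At ±6.2%: n = 1.960² × 0.2500 / 0.062² ≈ 249.84 → 250.
At ±4.7%: n = 1.960² × 0.2500 / 0.047² ≈ 434.77 → 435.
Additional respondents: 435 − 250 = 185.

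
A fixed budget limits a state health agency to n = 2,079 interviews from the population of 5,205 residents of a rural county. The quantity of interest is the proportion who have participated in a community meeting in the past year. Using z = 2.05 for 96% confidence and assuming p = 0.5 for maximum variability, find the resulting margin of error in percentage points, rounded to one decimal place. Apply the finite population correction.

Finite-population factor: (N−n)/(N−1) = (5205−2079)/(5205−1) = 0.6007.
SE(p̂) = √[p(1−p)/n · (N−n)/(N−1)] = √[0.2500/2079 × 0.6007] = 0.00850.
E = z × SE = 2.05 × 0.00850 = 0.01742 ≈ 1.7 percentage points.

1.7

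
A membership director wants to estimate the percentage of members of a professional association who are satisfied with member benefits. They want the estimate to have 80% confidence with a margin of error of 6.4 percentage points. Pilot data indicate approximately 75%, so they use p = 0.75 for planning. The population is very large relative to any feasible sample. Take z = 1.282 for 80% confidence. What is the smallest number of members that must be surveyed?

With p = 0.75, p(1−p) = 0.1875.
n = z²·p(1−p)/E² = 1.282² × 0.1875 / 0.064² = 1.6435 × 0.1875 / 0.004096 ≈ 75.23.
Rounding up gives n = 76.

76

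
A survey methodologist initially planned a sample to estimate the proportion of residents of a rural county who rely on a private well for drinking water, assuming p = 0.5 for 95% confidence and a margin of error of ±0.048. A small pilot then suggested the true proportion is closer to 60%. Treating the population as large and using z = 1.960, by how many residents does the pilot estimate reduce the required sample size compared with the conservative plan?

Conservative (p = 0.5): n = 1.960² × 0.25 / 0.048² ≈ 416.84 → 417.
Using p = 0.60: p(1−p) = 0.2400, so n = 1.960² × 0.2400 / 0.048² ≈ 400.17 → 401.
Reduction: 417 − 401 = 16.

16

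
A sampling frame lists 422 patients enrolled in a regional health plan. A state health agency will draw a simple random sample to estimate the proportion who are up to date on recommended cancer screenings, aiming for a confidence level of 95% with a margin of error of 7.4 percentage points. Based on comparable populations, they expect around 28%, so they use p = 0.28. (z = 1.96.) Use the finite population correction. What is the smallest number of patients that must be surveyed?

107

Unadjusted: n₀ = 1.96² × 0.28 × 0.72 / 0.074² ≈ 141.43, so n₀ = 142.
Finite population correction with N = 422: n = n₀ / (1 + (n₀−1)/N) = 142 / (1 + 141/422) = 142 / 1.3341 ≈ 106.44.
Rounding up, n = 107.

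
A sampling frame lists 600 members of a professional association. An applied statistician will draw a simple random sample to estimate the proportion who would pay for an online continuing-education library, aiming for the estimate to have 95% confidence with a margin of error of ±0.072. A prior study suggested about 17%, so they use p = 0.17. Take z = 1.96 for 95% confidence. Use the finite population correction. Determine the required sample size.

90

Unadjusted: n₀ = 1.96² × 0.17 × 0.83 / 0.072² ≈ 104.56, so n₀ = 105.
Finite population correction with N = 600: n = n₀ / (1 + (n₀−1)/N) = 105 / (1 + 104/600) = 105 / 1.1733 ≈ 89.49.
Rounding up, n = 90.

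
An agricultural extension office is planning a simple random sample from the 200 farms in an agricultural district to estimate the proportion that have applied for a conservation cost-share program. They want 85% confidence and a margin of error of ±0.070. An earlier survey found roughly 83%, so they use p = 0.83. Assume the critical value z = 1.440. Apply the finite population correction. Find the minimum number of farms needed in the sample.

Unadjusted: n₀ = 1.440² × 0.83 × 0.17 / 0.070² ≈ 59.71, so n₀ = 60.
Finite population correction with N = 200: n = n₀ / (1 + (n₀−1)/N) = 60 / (1 + 59/200) = 60 / 1.2950 ≈ 46.33.
Rounding up, n = 47.

47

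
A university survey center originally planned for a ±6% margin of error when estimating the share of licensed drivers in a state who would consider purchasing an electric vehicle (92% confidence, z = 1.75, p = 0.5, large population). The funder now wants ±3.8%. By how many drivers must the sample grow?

At ±6%: n = 1.75² × 0.2500 / 0.060² ≈ 212.67 → 213.
At ±3.8%: n = 1.75² × 0.2500 / 0.038² ≈ 530.21 → 531.
Additional respondents: 531 − 213 = 318.

318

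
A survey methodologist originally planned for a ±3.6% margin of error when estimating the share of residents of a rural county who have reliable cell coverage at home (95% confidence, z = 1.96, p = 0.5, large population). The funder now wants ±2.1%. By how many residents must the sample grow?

At ±3.6%: n = 1.96² × 0.2500 / 0.036² ≈ 741.05 → 742.
At ±2.1%: n = 1.96² × 0.2500 / 0.021² ≈ 2177.78 → 2178.
Additional respondents: 2178 − 742 = 1436.

1436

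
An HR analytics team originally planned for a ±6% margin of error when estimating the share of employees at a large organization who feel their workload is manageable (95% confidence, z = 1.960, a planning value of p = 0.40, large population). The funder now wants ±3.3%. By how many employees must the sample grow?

590

At ±6%: n = 1.960² × 0.2400 / 0.060² ≈ 256.11 → 257.
At ±3.3%: n = 1.960² × 0.2400 / 0.033² ≈ 846.63 → 847.
Additional respondents: 847 − 257 = 590.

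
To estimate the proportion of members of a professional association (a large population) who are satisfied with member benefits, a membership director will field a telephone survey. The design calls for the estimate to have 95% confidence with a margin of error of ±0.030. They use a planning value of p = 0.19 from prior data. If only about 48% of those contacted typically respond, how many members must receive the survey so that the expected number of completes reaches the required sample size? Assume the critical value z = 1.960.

Completed interviews needed: n₀ = 1.960² × 0.1539 / 0.030² ≈ 656.91 → 657.
At a 48% response rate, contacts needed = 657 / 0.48 ≈ 1368.75 → 1369.

1369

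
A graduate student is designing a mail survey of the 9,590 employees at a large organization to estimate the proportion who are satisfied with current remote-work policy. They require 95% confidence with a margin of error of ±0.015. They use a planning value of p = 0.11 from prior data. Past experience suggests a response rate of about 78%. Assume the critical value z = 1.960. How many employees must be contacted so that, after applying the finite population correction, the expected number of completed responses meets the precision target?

1826

Completed interviews needed (unadjusted): n₀ = 1.960² × 0.0979 / 0.015² ≈ 1671.52 → 1672.
FPC for N = 9,590: n = 1672 / (1 + 1671/9590) = 1672 / 1.1742 ≈ 1423.89 → 1424.
At a 78% response rate, contacts needed = 1424 / 0.78 ≈ 1825.64 → 1826.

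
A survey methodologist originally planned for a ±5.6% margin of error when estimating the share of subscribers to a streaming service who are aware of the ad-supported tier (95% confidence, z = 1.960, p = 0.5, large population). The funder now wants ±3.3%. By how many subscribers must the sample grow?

At ±5.6%: n = 1.960² × 0.2500 / 0.056² ≈ 306.25 → 307.
At ±3.3%: n = 1.960² × 0.2500 / 0.033² ≈ 881.91 → 882.
Additional respondents: 882 − 307 = 575.

575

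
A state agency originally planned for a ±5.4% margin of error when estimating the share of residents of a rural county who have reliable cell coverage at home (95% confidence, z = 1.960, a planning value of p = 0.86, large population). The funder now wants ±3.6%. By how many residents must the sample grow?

198

At ±5.4%: n = 1.960² × 0.1204 / 0.054² ≈ 158.62 → 159.
At ±3.6%: n = 1.960² × 0.1204 / 0.036² ≈ 356.89 → 357.
Additional respondents: 357 − 159 = 198.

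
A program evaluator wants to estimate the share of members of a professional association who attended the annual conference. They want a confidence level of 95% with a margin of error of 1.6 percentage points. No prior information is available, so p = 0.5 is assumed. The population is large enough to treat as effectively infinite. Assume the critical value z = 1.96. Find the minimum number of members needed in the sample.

3752

With p = 0.5, p(1−p) = 0.25.
n = z²·p(1−p)/E² = 1.96² × 0.2500 / 0.016² = 3.8416 × 0.2500 / 0.000256 ≈ 3751.56.
Rounding up gives n = 3752.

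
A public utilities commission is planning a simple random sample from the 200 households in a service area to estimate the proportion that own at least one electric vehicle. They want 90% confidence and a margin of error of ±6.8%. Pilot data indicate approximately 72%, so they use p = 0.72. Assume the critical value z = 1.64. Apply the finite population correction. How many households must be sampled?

Unadjusted: n₀ = 1.64² × 0.72 × 0.28 / 0.068² ≈ 117.26, so n₀ = 118.
Finite population correction with N = 200: n = n₀ / (1 + (n₀−1)/N) = 118 / (1 + 117/200) = 118 / 1.5850 ≈ 74.45.
Rounding up, n = 75.

75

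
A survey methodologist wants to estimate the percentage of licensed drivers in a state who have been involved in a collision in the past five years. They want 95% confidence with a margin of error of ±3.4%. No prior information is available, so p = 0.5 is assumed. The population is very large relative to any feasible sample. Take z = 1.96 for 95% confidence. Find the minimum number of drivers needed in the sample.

With p = 0.5, p(1−p) = 0.25.
n = z²·p(1−p)/E² = 1.96² × 0.2500 / 0.034² = 3.8416 × 0.2500 / 0.001156 ≈ 830.80.
Rounding up gives n = 831.

831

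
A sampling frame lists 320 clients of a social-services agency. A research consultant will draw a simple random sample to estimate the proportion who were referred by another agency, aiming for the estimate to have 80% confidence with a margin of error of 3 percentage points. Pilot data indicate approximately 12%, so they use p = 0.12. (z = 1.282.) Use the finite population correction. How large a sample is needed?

Unadjusted: n₀ = 1.282² × 0.12 × 0.88 / 0.030² ≈ 192.84, so n₀ = 193.
Finite population correction with N = 320: n = n₀ / (1 + (n₀−1)/N) = 193 / (1 + 192/320) = 193 / 1.6000 ≈ 120.62.
Rounding up, n = 121.

121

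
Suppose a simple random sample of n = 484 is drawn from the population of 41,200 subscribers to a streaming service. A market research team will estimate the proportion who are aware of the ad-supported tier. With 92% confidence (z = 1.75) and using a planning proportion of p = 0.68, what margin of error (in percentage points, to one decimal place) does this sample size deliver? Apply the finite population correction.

Finite-population factor: (N−n)/(N−1) = (41200−484)/(41200−1) = 0.9883.
SE(p̂) = √[p(1−p)/n · (N−n)/(N−1)] = √[0.2176/484 × 0.9883] = 0.02108.
E = z × SE = 1.75 × 0.02108 = 0.03689 ≈ 3.7 percentage points.

3.7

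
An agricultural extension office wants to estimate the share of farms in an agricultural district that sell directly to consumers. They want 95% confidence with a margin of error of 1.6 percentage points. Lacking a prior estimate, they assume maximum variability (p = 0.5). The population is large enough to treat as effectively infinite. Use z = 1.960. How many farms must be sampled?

With p = 0.5, p(1−p) = 0.25.
n = z²·p(1−p)/E² = 1.960² × 0.2500 / 0.016² = 3.8416 × 0.2500 / 0.000256 ≈ 3751.56.
Rounding up gives n = 3752.

3752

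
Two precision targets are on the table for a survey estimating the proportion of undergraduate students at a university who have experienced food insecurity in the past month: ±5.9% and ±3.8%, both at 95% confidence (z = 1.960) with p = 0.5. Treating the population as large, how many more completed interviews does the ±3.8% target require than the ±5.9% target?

At ±5.9%: n = 1.960² × 0.2500 / 0.059² ≈ 275.90 → 276.
At ±3.8%: n = 1.960² × 0.2500 / 0.038² ≈ 665.10 → 666.
Additional respondents: 666 − 276 = 390.

390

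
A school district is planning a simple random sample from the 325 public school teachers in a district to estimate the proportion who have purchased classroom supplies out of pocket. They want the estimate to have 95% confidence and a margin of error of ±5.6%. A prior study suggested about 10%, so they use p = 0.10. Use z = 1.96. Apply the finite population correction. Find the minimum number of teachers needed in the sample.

83

Unadjusted: n₀ = 1.96² × 0.10 × 0.90 / 0.056² ≈ 110.25, so n₀ = 111.
Finite population correction with N = 325: n = n₀ / (1 + (n₀−1)/N) = 111 / (1 + 110/325) = 111 / 1.3385 ≈ 82.93.
Rounding up, n = 83.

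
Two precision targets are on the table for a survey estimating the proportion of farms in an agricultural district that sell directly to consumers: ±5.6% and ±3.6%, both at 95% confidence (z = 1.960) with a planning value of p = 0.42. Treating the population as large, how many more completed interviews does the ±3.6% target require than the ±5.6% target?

At ±5.6%: n = 1.960² × 0.2436 / 0.056² ≈ 298.41 → 299.
At ±3.6%: n = 1.960² × 0.2436 / 0.036² ≈ 722.08 → 723.
Additional respondents: 723 − 299 = 424.

424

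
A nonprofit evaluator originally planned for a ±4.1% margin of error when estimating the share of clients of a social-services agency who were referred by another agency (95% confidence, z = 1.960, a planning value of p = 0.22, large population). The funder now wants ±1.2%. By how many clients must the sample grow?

4185

At ±4.1%: n = 1.960² × 0.1716 / 0.041² ≈ 392.16 → 393.
At ±1.2%: n = 1.960² × 0.1716 / 0.012² ≈ 4577.91 → 4578.
Additional respondents: 4578 − 393 = 4185.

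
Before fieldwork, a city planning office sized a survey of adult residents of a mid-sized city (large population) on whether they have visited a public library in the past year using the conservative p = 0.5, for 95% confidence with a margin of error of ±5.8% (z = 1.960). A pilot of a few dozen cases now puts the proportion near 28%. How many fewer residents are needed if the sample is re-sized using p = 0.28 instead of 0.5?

Conservative (p = 0.5): n = 1.960² × 0.25 / 0.058² ≈ 285.49 → 286.
Using p = 0.28: p(1−p) = 0.2016, so n = 1.960² × 0.2016 / 0.058² ≈ 230.22 → 231.
Reduction: 286 − 231 = 55.

55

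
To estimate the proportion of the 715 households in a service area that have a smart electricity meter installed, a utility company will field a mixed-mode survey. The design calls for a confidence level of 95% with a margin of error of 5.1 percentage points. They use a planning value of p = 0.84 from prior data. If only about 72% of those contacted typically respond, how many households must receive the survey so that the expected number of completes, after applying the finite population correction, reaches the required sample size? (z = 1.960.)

217

Completed interviews needed (unadjusted): n₀ = 1.960² × 0.1344 / 0.051² ≈ 198.50 → 199.
FPC for N = 715: n = 199 / (1 + 198/715) = 199 / 1.2769 ≈ 155.84 → 156.
At a 72% response rate, contacts needed = 156 / 0.72 ≈ 216.67 → 217.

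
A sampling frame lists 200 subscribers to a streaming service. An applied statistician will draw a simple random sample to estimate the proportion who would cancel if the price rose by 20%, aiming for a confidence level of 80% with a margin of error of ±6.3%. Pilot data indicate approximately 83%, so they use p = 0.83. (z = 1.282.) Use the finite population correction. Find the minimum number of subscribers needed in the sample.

46

Unadjusted: n₀ = 1.282² × 0.83 × 0.17 / 0.063² ≈ 58.43, so n₀ = 59.
Finite population correction with N = 200: n = n₀ / (1 + (n₀−1)/N) = 59 / (1 + 58/200) = 59 / 1.2900 ≈ 45.74.
Rounding up, n = 46.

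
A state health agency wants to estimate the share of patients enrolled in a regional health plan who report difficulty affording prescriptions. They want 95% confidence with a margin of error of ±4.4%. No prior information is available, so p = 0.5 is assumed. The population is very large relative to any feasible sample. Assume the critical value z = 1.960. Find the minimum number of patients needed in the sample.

With p = 0.5, p(1−p) = 0.25.
n = z²·p(1−p)/E² = 1.960² × 0.2500 / 0.044² = 3.8416 × 0.2500 / 0.001936 ≈ 496.07.
Rounding up gives n = 497.

497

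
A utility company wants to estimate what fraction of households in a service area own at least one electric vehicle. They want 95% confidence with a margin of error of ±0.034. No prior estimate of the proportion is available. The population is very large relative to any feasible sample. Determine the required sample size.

831

For 95% confidence, z = 1.960.
With no prior estimate, use p = 0.5, giving p(1−p) = 0.25.
n = z²·p(1−p)/E² = 1.960² × 0.2500 / 0.034² = 3.8416 × 0.2500 / 0.001156 ≈ 830.80.
Rounding up gives n = 831.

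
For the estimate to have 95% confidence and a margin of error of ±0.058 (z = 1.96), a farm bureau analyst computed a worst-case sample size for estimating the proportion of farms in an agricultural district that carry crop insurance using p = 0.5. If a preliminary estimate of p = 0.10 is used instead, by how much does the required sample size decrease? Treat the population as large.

183

Conservative (p = 0.5): n = 1.96² × 0.25 / 0.058² ≈ 285.49 → 286.
Using p = 0.10: p(1−p) = 0.0900, so n = 1.96² × 0.0900 / 0.058² ≈ 102.78 → 103.
Reduction: 286 − 103 = 183.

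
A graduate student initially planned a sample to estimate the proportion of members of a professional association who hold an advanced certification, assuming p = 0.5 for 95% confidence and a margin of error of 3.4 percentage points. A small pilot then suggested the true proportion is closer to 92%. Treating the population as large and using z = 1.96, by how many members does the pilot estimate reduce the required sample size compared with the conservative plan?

586

Conservative (p = 0.5): n = 1.96² × 0.25 / 0.034² ≈ 830.80 → 831.
Using p = 0.92: p(1−p) = 0.0736, so n = 1.96² × 0.0736 / 0.034² ≈ 244.59 → 245.
Reduction: 831 − 245 = 586.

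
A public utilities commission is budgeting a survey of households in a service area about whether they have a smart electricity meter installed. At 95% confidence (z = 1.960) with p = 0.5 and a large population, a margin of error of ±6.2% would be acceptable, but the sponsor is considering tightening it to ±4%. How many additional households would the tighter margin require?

351

At ±6.2%: n = 1.960² × 0.2500 / 0.062² ≈ 249.84 → 250.
At ±4%: n = 1.960² × 0.2500 / 0.040² ≈ 600.25 → 601.
Additional respondents: 601 − 250 = 351.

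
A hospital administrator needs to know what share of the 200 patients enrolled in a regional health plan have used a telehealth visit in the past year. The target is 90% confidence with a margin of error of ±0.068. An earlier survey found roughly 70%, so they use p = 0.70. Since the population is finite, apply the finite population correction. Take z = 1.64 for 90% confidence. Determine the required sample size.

Unadjusted: n₀ = 1.64² × 0.70 × 0.30 / 0.068² ≈ 122.15, so n₀ = 123.
Finite population correction with N = 200: n = n₀ / (1 + (n₀−1)/N) = 123 / (1 + 122/200) = 123 / 1.6100 ≈ 76.40.
Rounding up, n = 77.

77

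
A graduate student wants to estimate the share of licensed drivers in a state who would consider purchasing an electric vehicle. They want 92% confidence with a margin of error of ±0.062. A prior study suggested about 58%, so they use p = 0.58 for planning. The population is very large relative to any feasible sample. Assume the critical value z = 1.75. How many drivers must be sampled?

With p = 0.58, p(1−p) = 0.2436.
n = z²·p(1−p)/E² = 1.75² × 0.2436 / 0.062² = 3.0625 × 0.2436 / 0.003844 ≈ 194.08.
Rounding up gives n = 195.

195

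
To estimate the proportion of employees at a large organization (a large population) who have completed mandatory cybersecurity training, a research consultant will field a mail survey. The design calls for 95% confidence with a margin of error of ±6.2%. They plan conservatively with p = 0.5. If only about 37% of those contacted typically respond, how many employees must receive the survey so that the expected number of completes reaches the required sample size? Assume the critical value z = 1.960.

676

Completed interviews needed: n₀ = 1.960² × 0.2500 / 0.062² ≈ 249.84 → 250.
At a 37% response rate, contacts needed = 250 / 0.37 ≈ 675.68 → 676.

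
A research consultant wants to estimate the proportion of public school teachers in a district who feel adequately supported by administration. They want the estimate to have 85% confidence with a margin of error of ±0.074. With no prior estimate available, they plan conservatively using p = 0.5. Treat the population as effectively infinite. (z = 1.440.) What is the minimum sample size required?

With p = 0.5, p(1−p) = 0.25.
n = z²·p(1−p)/E² = 1.440² × 0.2500 / 0.074² = 2.0736 × 0.2500 / 0.005476 ≈ 94.67.
Rounding up gives n = 95.

95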